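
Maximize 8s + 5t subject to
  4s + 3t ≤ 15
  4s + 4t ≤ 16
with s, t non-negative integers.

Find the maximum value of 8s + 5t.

29

The continuous relaxation peaks at (3.75, 0) with value 30.00; rounding to a feasible lattice point costs some objective.
(s,t)=(3,1): 4·3+3·1=15≤15, 4·3+4·1=16≤16, objective 29.
(s,t)=(2,2): 4·2+3·2=14≤15, 4·2+4·2=16≤16, objective 26.
(s,t)=(3,0): 4·3+3·0=12≤15, 4·3+4·0=12≤16, objective 24.
No feasible integer point exceeds 29.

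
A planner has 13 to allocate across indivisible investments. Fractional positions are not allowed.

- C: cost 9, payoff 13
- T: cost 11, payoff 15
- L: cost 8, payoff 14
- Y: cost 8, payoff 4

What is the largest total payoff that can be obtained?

T: cost 11 ≤ 13, payoff 15.
L: cost 8 ≤ 13, payoff 14.
Best is T with total payoff 15.

15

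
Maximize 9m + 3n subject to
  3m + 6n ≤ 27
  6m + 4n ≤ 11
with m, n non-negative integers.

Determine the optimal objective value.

(m,n)=(1,1) is feasible, giving 12.
(m,n)=(1,0) is feasible, giving 9.
(m,n)=(0,2) is feasible, giving 6.
The best lattice point is (1,1), giving 12.

12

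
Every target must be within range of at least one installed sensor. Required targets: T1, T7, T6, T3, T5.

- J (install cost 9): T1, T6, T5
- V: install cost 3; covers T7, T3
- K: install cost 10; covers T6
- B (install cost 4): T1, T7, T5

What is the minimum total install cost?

12

This is an integer covering problem.
The greedy cost-per-new-target heuristic would pick B, V, and J for 16, but a cheaper cover exists.
Choose J and V: together they cover T1, T7, T6, T3, T5 — every target.
Total install cost: 9 + 3 = 12.
No cover costs less than 12.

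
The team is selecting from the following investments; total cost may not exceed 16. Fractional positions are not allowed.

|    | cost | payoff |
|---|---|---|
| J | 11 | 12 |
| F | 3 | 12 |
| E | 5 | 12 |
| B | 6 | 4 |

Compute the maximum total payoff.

28

This is an integer program with binary decision variables.
Allowing fractional choices, the relaxed optimum would be about 32.7, but investments are indivisible.
F + E: cost 3 + 5 = 8 ≤ 16, payoff 12 + 12 = 24.
F + E + B: cost 3 + 5 + 6 = 14 ≤ 16, payoff 12 + 12 + 4 = 28.
J + F: cost 11 + 3 = 14 ≤ 16, payoff 12 + 12 = 24.
Best is F, E, and B with total payoff 28.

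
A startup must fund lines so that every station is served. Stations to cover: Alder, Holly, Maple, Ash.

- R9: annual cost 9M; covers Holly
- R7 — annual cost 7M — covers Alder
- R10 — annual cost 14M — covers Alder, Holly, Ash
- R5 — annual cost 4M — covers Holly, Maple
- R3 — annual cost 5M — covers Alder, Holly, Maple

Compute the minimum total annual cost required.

18

The greedy cost-per-new-station heuristic would pick R3 and R10 for 19, but a cheaper cover exists.
Choose R10 and R5: together they cover Alder, Holly, Maple, Ash — every station.
Total annual cost: 14 + 4 = 18.
No cover costs less than 18.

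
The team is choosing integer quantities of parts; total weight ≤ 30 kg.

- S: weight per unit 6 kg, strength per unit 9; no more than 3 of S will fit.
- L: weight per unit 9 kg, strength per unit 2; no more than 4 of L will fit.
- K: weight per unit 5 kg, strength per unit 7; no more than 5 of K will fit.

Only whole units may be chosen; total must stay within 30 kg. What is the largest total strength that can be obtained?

Take 3×S and 2×K: weight 28 ≤ 30, strength 3·9 + 2·7 = 41.
S has the best ratio (9/6) and is taken to its limit of 3; remaining capacity is filled optimally with the others.

41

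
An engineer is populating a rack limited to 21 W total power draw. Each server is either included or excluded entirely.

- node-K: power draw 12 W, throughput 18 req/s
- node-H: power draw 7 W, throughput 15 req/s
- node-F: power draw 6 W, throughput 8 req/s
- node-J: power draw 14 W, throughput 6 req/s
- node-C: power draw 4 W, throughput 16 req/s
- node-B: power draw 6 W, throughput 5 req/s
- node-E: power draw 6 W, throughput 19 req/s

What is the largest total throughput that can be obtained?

This is an integer program with binary decision variables.
Take node-H, node-C, and node-E: power draw 7 + 4 + 6 = 17 ≤ 21, throughput 15 + 16 + 19 = 50.
No other feasible combination does better.

50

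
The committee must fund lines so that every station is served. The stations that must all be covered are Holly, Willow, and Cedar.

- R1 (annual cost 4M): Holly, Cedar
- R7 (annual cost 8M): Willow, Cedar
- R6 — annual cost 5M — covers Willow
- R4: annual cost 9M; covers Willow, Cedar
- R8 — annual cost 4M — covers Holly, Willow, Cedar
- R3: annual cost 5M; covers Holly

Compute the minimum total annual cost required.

This is an integer covering problem.
R8 alone covers Holly, Willow, Cedar — every station.
Total annual cost: 4.
No cover costs less than 4.

4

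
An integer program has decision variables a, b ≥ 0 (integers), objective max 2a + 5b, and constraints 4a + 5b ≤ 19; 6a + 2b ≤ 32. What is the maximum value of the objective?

17

Relaxing integrality, the LP optimum is 19.00 at (a,b) = (0, 3.8), which is not an integer point.
(a,b)=(1,3): 4·1+5·3=19≤19, 6·1+2·3=12≤32, objective 17.
(a,b)=(0,3): 4·0+5·3=15≤19, 6·0+2·3=6≤32, objective 15.
(a,b)=(2,2): 4·2+5·2=18≤19, 6·2+2·2=16≤32, objective 14.
Maximum is 17 at (a,b)=(1,3).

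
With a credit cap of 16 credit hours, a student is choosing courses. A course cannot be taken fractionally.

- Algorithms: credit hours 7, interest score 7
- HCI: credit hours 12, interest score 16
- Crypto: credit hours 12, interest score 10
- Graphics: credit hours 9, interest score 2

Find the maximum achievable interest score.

16

Treat it as a binary knapsack problem.
Take HCI: credit hours 12 ≤ 16, interest score 16.
No other feasible combination does better.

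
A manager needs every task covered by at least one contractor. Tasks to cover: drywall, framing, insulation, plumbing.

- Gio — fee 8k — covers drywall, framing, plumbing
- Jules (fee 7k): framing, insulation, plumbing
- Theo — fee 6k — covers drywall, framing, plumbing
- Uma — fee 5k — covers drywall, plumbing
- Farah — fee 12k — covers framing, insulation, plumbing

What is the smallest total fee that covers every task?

Choose Jules and Uma: together they cover drywall, framing, insulation, plumbing — every task.
Total fee: 7 + 5 = 12.

12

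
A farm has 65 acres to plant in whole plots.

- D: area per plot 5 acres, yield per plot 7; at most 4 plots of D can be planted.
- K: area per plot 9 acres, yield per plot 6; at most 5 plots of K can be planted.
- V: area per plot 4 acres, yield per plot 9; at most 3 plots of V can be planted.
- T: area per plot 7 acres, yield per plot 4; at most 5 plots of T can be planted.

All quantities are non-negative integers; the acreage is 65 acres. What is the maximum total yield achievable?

75

This is a bounded integer knapsack.
V has the best ratio (9/4); taking only V gives at most 3×9 = 27 (stopped by the supply cap of 3).
Mixing does better — 4×D, 2×K, 3×V, and 2×T: area 64 ≤ 65, yield 4·7 + 2·6 + 3·9 + 2·4 = 75.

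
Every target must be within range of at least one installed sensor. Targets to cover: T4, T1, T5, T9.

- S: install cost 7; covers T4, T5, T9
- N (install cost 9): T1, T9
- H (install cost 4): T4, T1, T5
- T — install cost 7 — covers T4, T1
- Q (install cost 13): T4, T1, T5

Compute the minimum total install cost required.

This is an integer covering problem.
Choose S and H: together they cover T4, T1, T5, T9 — every target.
Total install cost: 7 + 4 = 11.

11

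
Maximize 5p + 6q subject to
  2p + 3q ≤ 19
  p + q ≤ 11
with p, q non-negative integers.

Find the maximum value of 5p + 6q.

46

(p,q)=(8,1) is feasible, giving 46.
(p,q)=(9,0) is feasible, giving 45.
(p,q)=(7,1) is feasible, giving 41.
(p,q)=(8,0) is feasible, giving 40.
No feasible integer point exceeds 46.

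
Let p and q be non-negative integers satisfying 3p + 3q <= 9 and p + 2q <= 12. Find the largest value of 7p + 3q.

(p,q)=(3,0): 3·3+3·0=9≤9, 1·3+2·0=3≤12, objective 21.
(p,q)=(2,1): 3·2+3·1=9≤9, 1·2+2·1=4≤12, objective 17.
(p,q)=(2,0): 3·2+3·0=6≤9, 1·2+2·0=2≤12, objective 14.
Maximum is 21 at (p,q)=(3,0).

21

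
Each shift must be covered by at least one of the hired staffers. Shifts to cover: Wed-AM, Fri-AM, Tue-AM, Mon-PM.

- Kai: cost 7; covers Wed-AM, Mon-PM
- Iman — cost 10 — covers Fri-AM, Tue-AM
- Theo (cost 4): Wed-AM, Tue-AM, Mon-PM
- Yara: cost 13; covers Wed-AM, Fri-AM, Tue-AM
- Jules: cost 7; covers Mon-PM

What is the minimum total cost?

14

Choose Iman and Theo: together they cover Wed-AM, Fri-AM, Tue-AM, Mon-PM — every shift.
Total cost: 10 + 4 = 14.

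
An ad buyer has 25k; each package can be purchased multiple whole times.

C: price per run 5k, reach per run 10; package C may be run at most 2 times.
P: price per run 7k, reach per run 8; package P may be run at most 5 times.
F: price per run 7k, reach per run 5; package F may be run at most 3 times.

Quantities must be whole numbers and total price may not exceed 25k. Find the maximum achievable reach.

36

2×C, 1×P, and 1×F: price 24 ≤ 25, reach 2·10 + 1·8 + 1·5 = 33.
2×C and 2×P: price 24 ≤ 25, reach 2·10 + 2·8 = 36.
Best is 36.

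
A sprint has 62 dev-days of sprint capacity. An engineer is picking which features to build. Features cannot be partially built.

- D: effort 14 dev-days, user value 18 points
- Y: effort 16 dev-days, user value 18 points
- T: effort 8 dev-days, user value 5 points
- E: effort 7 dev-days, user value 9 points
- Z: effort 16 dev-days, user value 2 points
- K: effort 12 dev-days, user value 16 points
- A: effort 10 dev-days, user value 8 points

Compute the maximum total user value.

Treat it as a binary knapsack problem.
Allowing fractional choices, the relaxed optimum would be about 70.9, but features are indivisible.
D + Y + T + K + A: effort 14 + 16 + 8 + 12 + 10 = 60 ≤ 62, user value 18 + 18 + 5 + 16 + 8 = 65.
D + Y + E + K + A: effort 14 + 16 + 7 + 12 + 10 = 59 ≤ 62, user value 18 + 18 + 9 + 16 + 8 = 69.
D + Y + T + E + K: effort 14 + 16 + 8 + 7 + 12 = 57 ≤ 62, user value 18 + 18 + 5 + 9 + 16 = 66.
Best is D, Y, E, K, and A with total user value 69.

69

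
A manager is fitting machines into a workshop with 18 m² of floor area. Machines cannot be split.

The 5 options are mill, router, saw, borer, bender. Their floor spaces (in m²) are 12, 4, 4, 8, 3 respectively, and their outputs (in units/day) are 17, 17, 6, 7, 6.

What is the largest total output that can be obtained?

Take mill and router: floor space 12 + 4 = 16 ≤ 18, output 17 + 17 = 34.
No other feasible combination does better.

34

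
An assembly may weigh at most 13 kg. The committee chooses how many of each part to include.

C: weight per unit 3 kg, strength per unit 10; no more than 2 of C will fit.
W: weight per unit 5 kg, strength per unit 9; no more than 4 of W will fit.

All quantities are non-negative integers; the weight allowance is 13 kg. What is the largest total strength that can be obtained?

Take 2×C and 1×W: weight 11 ≤ 13, strength 2·10 + 1·9 = 29.
C has the best ratio (10/3) and is taken to its limit of 2; remaining capacity is filled optimally with the others.

29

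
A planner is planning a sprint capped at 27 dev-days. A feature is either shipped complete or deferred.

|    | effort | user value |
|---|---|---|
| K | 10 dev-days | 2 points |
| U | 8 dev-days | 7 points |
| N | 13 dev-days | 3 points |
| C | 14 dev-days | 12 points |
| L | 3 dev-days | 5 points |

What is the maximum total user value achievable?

24

U + C: effort 8 + 14 = 22 ≤ 27, user value 7 + 12 = 19.
U + C + L: effort 8 + 14 + 3 = 25 ≤ 27, user value 7 + 12 + 5 = 24.
Best is U, C, and L with total user value 24.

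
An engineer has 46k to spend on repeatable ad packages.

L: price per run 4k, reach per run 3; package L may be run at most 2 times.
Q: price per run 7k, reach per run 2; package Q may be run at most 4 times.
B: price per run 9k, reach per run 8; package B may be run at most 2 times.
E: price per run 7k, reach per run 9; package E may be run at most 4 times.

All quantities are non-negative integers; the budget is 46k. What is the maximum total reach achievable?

E has the best ratio (9/7); taking only E gives at most 4×9 = 36 (stopped by the supply cap of 4).
Mixing does better — 2×B and 4×E: price 46 ≤ 46, reach 2·8 + 4·9 = 52.

52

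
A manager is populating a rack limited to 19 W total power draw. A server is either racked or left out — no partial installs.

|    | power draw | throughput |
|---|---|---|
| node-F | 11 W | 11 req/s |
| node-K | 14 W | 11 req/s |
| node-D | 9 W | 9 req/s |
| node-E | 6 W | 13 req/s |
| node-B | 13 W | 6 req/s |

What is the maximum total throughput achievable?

Take node-F and node-E: power draw 11 + 6 = 17 ≤ 19, throughput 11 + 13 = 24.
No other feasible combination does better.

24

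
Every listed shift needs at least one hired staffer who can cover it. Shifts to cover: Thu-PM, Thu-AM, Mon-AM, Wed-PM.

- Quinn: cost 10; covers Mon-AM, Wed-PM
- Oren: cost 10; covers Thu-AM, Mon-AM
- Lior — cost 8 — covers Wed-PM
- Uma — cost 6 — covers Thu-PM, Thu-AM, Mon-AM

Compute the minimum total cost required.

This is a weighted set-cover instance.
Choose Lior and Uma: together they cover Thu-PM, Thu-AM, Mon-AM, Wed-PM — every shift.
Total cost: 8 + 6 = 14.
No cover costs less than 14.

14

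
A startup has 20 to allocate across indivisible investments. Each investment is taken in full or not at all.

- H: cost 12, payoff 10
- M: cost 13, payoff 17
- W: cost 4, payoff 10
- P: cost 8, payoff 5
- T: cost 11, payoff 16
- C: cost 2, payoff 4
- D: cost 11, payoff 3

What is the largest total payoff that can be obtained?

31

Allowing fractional choices, the relaxed optimum would be about 33.9, but investments are indivisible.
M + W + C: cost 13 + 4 + 2 = 19 ≤ 20, payoff 17 + 10 + 4 = 31.
W + T + C: cost 4 + 11 + 2 = 17 ≤ 20, payoff 10 + 16 + 4 = 30.
M + W: cost 13 + 4 = 17 ≤ 20, payoff 17 + 10 = 27.
Best is M, W, and C with total payoff 31.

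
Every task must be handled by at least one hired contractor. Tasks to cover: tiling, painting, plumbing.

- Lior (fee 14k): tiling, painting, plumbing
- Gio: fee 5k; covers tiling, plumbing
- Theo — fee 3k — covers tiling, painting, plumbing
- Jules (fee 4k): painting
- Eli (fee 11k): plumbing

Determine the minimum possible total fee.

3

This is an integer covering problem.
Theo alone covers tiling, painting, plumbing — every task.
Total fee: 3.
No cover costs less than 3.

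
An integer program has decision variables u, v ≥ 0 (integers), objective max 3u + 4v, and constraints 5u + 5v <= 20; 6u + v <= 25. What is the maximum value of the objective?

(u,v)=(0,4): 5·0+5·4=20≤20, 6·0+1·4=4≤25, objective 16.
(u,v)=(1,3): 5·1+5·3=20≤20, 6·1+1·3=9≤25, objective 15.
(u,v)=(0,3): 5·0+5·3=15≤20, 6·0+1·3=3≤25, objective 12.
No feasible integer point exceeds 16.

16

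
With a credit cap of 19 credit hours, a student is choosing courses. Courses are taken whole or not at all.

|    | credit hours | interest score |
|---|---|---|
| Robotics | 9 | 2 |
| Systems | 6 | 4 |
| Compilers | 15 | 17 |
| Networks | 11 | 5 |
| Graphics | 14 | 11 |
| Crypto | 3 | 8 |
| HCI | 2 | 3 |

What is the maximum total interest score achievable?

Allowing fractional choices, the relaxed optimum would be about 26.9, but courses are indivisible.
Compilers + HCI: credit hours 15 + 2 = 17 ≤ 19, interest score 17 + 3 = 20.
Compilers + Crypto: credit hours 15 + 3 = 18 ≤ 19, interest score 17 + 8 = 25.
Graphics + Crypto + HCI: credit hours 14 + 3 + 2 = 19 ≤ 19, interest score 11 + 8 + 3 = 22.
Best is Compilers and Crypto with total interest score 25.

25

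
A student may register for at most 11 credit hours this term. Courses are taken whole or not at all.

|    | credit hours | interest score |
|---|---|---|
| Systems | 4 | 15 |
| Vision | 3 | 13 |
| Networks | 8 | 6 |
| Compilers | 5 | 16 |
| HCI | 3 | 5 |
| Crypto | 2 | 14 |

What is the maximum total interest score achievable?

Allowing fractional choices, the relaxed optimum would be about 48.4, but courses are indivisible.
Vision + Compilers + Crypto: credit hours 3 + 5 + 2 = 10 ≤ 11, interest score 13 + 16 + 14 = 43.
Systems + Compilers + Crypto: credit hours 4 + 5 + 2 = 11 ≤ 11, interest score 15 + 16 + 14 = 45.
Best is Systems, Compilers, and Crypto with total interest score 45.

45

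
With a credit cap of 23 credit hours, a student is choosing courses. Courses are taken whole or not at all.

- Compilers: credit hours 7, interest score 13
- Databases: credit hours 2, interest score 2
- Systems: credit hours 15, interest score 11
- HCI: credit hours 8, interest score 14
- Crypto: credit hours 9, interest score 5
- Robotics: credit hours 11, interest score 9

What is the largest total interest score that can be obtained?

29

Allowing fractional choices, the relaxed optimum would be about 33.9, but courses are indivisible.
Compilers + HCI: credit hours 7 + 8 = 15 ≤ 23, interest score 13 + 14 = 27.
Compilers + Databases + HCI: credit hours 7 + 2 + 8 = 17 ≤ 23, interest score 13 + 2 + 14 = 29.
Best is Compilers, Databases, and HCI with total interest score 29.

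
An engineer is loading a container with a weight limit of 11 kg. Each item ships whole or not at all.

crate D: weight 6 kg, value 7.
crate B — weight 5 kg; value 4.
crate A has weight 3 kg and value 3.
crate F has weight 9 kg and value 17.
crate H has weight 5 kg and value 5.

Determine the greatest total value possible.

crate D + crate H: weight 6 + 5 = 11 ≤ 11, value 7 + 5 = 12.
crate F: weight 9 ≤ 11, value 17.
crate D + crate B: weight 6 + 5 = 11 ≤ 11, value 7 + 4 = 11.
Best is crate F with total value 17.

17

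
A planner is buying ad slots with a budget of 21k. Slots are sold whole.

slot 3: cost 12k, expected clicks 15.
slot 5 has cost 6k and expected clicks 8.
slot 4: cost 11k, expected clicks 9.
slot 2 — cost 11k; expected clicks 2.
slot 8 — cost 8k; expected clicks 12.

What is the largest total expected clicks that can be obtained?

27

This is an integer program with binary decision variables.
Take slot 3 and slot 8: cost 12 + 8 = 20 ≤ 21, expected clicks 15 + 12 = 27.
No other feasible combination does better.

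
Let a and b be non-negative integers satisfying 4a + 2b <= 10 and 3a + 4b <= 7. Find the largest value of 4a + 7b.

Relaxing integrality, the LP optimum is 12.25 at (a,b) = (0, 1.75), which is not an integer point.
(a,b)=(1,1): 4·1+2·1=6≤10, 3·1+4·1=7≤7, objective 11.
(a,b)=(2,0): 4·2+2·0=8≤10, 3·2+4·0=6≤7, objective 8.
(a,b)=(0,1): 4·0+2·1=2≤10, 3·0+4·1=4≤7, objective 7.
(a,b)=(1,0): 4·1+2·0=4≤10, 3·1+4·0=3≤7, objective 4.
Maximum is 11 at (a,b)=(1,1).

11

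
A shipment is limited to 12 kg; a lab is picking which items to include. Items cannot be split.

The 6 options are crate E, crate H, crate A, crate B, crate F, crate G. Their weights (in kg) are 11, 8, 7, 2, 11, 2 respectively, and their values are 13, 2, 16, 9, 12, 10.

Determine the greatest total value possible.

35

Allowing fractional choices, the relaxed optimum would be about 36.2, but items are indivisible.
crate A + crate G: weight 7 + 2 = 9 ≤ 12, value 16 + 10 = 26.
crate A + crate B: weight 7 + 2 = 9 ≤ 12, value 16 + 9 = 25.
crate A + crate B + crate G: weight 7 + 2 + 2 = 11 ≤ 12, value 16 + 9 + 10 = 35.
Best is crate A, crate B, and crate G with total value 35.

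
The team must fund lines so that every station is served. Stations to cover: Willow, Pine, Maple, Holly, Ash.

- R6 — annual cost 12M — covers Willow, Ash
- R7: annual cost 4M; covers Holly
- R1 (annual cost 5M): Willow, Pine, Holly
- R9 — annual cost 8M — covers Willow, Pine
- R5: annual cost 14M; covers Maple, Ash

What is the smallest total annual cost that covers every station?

19

Choose R1 and R5: together they cover Willow, Pine, Maple, Holly, Ash — every station.
Total annual cost: 5 + 14 = 19.
No cover costs less than 19.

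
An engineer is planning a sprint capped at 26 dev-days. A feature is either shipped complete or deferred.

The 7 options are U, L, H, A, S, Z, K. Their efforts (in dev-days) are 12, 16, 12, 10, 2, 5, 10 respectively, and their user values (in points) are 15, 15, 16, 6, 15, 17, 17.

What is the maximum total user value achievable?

Allowing fractional choices, the relaxed optimum would be about 61.0, but features are indivisible.
S + Z + K: effort 2 + 5 + 10 = 17 ≤ 26, user value 15 + 17 + 17 = 49.
H + S + K: effort 12 + 2 + 10 = 24 ≤ 26, user value 16 + 15 + 17 = 48.
H + S + Z: effort 12 + 2 + 5 = 19 ≤ 26, user value 16 + 15 + 17 = 48.
Best is S, Z, and K with total user value 49.

49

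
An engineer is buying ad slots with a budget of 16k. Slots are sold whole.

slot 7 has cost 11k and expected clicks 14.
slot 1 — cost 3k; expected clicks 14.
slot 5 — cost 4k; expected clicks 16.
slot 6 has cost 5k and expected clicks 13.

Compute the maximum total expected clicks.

slot 1 + slot 5: cost 3 + 4 = 7 ≤ 16, expected clicks 14 + 16 = 30.
slot 1 + slot 5 + slot 6: cost 3 + 4 + 5 = 12 ≤ 16, expected clicks 14 + 16 + 13 = 43.
Best is slot 1, slot 5, and slot 6 with total expected clicks 43.

43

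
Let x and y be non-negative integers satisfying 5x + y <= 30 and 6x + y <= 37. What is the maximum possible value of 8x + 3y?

(x,y)=(0,30) is feasible, giving 90.
(x,y)=(0,29) is feasible, giving 87.
No feasible integer point exceeds 90.

90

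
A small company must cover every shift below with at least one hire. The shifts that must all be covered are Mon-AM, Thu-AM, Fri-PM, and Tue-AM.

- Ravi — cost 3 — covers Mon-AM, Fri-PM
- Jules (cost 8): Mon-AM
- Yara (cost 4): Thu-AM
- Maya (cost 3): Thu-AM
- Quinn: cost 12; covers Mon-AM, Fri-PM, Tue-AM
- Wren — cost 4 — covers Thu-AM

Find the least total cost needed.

15

This is a weighted set-cover instance.
The greedy cost-per-new-shift heuristic would pick Ravi, Maya, and Quinn for 18, but a cheaper cover exists.
Choose Maya and Quinn: together they cover Mon-AM, Thu-AM, Fri-PM, Tue-AM — every shift.
Total cost: 3 + 12 = 15.
No cover costs less than 15.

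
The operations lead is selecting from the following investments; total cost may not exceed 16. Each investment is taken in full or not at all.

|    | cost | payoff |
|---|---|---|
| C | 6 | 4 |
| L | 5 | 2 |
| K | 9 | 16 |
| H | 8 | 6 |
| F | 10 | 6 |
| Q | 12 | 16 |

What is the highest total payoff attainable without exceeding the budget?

Allowing fractional choices, the relaxed optimum would be about 25.3, but investments are indivisible.
K: cost 9 ≤ 16, payoff 16.
C + K: cost 6 + 9 = 15 ≤ 16, payoff 4 + 16 = 20.
L + K: cost 5 + 9 = 14 ≤ 16, payoff 2 + 16 = 18.
Best is C and K with total payoff 20.

20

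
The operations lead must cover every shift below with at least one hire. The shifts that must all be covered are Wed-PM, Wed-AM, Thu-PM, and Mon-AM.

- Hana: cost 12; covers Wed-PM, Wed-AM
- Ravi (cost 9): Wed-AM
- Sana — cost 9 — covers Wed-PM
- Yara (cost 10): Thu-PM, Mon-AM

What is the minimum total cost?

Choose Hana and Yara: together they cover Wed-PM, Wed-AM, Thu-PM, Mon-AM — every shift.
Total cost: 12 + 10 = 22.
No cover costs less than 22.

22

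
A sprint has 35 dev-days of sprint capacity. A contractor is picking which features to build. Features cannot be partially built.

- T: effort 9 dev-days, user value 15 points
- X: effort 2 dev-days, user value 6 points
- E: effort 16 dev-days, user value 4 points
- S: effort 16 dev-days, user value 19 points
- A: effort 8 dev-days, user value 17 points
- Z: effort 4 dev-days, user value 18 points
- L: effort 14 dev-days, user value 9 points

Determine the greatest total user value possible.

60

Allowing fractional choices, the relaxed optimum would be about 70.2, but features are indivisible.
T + A + Z + L: effort 9 + 8 + 4 + 14 = 35 ≤ 35, user value 15 + 17 + 18 + 9 = 59.
T + X + S + Z: effort 9 + 2 + 16 + 4 = 31 ≤ 35, user value 15 + 6 + 19 + 18 = 58.
X + S + A + Z: effort 2 + 16 + 8 + 4 = 30 ≤ 35, user value 6 + 19 + 17 + 18 = 60.
Best is X, S, A, and Z with total user value 60.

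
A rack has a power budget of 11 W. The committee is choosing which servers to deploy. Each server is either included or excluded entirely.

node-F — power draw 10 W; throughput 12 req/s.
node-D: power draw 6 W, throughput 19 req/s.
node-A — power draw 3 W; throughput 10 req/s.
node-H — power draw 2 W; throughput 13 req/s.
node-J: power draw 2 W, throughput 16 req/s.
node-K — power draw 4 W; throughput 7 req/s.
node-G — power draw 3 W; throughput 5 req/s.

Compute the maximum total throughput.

Take node-D, node-H, and node-J: power draw 6 + 2 + 2 = 10 ≤ 11, throughput 19 + 13 + 16 = 48.
No other feasible combination does better.

48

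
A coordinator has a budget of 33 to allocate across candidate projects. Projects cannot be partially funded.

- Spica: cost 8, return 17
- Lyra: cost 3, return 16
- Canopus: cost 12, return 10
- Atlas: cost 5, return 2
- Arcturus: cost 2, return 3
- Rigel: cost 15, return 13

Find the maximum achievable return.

51

Treat it as a binary knapsack problem.
Take Spica, Lyra, Atlas, Arcturus, and Rigel: cost 8 + 3 + 5 + 2 + 15 = 33 ≤ 33, return 17 + 16 + 2 + 3 + 13 = 51.
No other feasible combination does better.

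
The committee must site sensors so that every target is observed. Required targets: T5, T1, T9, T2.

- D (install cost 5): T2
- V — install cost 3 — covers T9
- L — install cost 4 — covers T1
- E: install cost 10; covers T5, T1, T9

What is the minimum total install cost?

This is an integer covering problem.
The greedy cost-per-new-target heuristic would pick V, L, D, and E for 22, but a cheaper cover exists.
Choose D and E: together they cover T5, T1, T9, T2 — every target.
Total install cost: 5 + 10 = 15.
No cover costs less than 15.

15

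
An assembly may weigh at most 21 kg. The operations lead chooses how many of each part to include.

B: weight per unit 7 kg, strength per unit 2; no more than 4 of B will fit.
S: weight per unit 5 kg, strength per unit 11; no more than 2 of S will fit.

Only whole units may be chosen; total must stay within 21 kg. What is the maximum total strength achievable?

S has the best ratio (11/5); taking only S gives at most 2×11 = 22 (stopped by the supply cap of 2).
Mixing does better — 1×B and 2×S: weight 17 ≤ 21, strength 1·2 + 2·11 = 24.

24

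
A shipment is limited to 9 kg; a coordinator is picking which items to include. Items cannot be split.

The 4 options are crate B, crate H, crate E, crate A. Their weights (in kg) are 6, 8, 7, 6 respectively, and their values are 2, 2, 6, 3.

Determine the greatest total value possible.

This is a 0-1 knapsack instance.
Allowing fractional choices, the relaxed optimum would be about 7.0, but items are indivisible.
crate E: weight 7 ≤ 9, value 6.
crate B: weight 6 ≤ 9, value 2.
crate A: weight 6 ≤ 9, value 3.
Best is crate E with total value 6.

6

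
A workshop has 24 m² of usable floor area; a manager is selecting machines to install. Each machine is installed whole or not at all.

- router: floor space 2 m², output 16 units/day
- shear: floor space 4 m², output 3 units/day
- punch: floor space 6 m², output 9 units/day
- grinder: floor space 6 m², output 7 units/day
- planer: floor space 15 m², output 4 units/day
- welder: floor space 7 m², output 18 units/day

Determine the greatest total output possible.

50

This is an integer program with binary decision variables.
Allowing fractional choices, the relaxed optimum would be about 52.2, but machines are indivisible.
router + shear + punch + welder: floor space 2 + 4 + 6 + 7 = 19 ≤ 24, output 16 + 3 + 9 + 18 = 46.
router + shear + grinder + welder: floor space 2 + 4 + 6 + 7 = 19 ≤ 24, output 16 + 3 + 7 + 18 = 44.
router + punch + grinder + welder: floor space 2 + 6 + 6 + 7 = 21 ≤ 24, output 16 + 9 + 7 + 18 = 50.
Best is router, punch, grinder, and welder with total output 50.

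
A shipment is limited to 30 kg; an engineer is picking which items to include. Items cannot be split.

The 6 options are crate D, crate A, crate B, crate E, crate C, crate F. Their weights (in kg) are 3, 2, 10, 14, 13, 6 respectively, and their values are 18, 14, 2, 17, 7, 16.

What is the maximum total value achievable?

65

Take crate D, crate A, crate E, and crate F: weight 3 + 2 + 14 + 6 = 25 ≤ 30, value 18 + 14 + 17 + 16 = 65.
No other feasible combination does better.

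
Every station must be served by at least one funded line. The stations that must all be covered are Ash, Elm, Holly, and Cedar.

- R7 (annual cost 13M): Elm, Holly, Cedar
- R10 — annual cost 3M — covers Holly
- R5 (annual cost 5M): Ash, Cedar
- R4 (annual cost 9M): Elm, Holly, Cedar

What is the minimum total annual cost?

Choose R5 and R4: together they cover Ash, Elm, Holly, Cedar — every station.
Total annual cost: 5 + 9 = 14.

14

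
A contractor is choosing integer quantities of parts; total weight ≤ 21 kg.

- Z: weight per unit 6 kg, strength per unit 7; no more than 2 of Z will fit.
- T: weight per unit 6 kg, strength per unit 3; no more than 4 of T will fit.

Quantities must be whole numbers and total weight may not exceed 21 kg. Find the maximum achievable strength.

Take 2×Z and 1×T: weight 18 ≤ 21, strength 2·7 + 1·3 = 17.
Z has the best ratio (7/6) and is taken to its limit of 2; remaining capacity is filled optimally with the others.

17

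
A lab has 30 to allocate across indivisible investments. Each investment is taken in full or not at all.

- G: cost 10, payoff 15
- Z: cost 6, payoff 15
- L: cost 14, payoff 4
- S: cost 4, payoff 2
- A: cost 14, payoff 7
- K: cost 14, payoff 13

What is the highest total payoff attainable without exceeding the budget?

43

This is an integer program with binary decision variables.
Take G, Z, and K: cost 10 + 6 + 14 = 30 ≤ 30, payoff 15 + 15 + 13 = 43.
No other feasible combination does better.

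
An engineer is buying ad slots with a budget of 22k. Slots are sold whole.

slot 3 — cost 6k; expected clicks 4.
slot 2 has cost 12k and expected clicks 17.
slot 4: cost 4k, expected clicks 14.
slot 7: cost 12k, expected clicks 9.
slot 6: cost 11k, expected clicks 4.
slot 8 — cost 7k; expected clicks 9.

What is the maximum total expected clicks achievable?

35

Allowing fractional choices, the relaxed optimum would be about 38.7, but ad slots are indivisible.
slot 2 + slot 4: cost 12 + 4 = 16 ≤ 22, expected clicks 17 + 14 = 31.
slot 3 + slot 2 + slot 4: cost 6 + 12 + 4 = 22 ≤ 22, expected clicks 4 + 17 + 14 = 35.
Best is slot 3, slot 2, and slot 4 with total expected clicks 35.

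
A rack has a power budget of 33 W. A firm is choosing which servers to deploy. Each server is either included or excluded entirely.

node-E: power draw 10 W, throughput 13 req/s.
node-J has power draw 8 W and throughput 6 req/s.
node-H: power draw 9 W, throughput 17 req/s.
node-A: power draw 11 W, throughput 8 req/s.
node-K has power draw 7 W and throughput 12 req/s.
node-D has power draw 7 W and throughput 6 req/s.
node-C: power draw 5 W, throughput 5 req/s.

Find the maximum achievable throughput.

node-E + node-H + node-K + node-C: power draw 10 + 9 + 7 + 5 = 31 ≤ 33, throughput 13 + 17 + 12 + 5 = 47.
node-E + node-H + node-K + node-D: power draw 10 + 9 + 7 + 7 = 33 ≤ 33, throughput 13 + 17 + 12 + 6 = 48.
Best is node-E, node-H, node-K, and node-D with total throughput 48.

48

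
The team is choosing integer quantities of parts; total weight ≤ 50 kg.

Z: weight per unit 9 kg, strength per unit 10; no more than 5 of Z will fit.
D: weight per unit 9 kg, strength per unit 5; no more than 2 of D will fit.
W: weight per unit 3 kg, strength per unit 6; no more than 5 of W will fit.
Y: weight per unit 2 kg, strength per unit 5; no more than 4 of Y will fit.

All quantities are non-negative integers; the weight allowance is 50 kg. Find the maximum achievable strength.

Y has the best ratio (5/2); taking only Y gives at most 4×5 = 20 (stopped by the supply cap of 4).
Mixing does better — 3×Z, 5×W, and 4×Y: weight 50 ≤ 50, strength 3·10 + 5·6 + 4·5 = 80.

80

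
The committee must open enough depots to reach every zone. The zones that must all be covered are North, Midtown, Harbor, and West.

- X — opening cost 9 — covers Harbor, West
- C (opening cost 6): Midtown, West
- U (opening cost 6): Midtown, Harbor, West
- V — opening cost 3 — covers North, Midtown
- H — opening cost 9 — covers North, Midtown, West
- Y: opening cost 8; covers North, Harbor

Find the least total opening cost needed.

Choose U and V: together they cover North, Midtown, Harbor, West — every zone.
Total opening cost: 6 + 3 = 9.
No cover costs less than 9.

9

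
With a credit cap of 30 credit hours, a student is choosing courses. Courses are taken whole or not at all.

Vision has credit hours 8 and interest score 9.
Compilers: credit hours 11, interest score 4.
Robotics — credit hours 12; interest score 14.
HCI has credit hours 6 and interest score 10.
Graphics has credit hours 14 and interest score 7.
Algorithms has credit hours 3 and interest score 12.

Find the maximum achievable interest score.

This is an integer program with binary decision variables.
Allowing fractional choices, the relaxed optimum would be about 45.5, but courses are indivisible.
Robotics + HCI + Algorithms: credit hours 12 + 6 + 3 = 21 ≤ 30, interest score 14 + 10 + 12 = 36.
Vision + Robotics + HCI + Algorithms: credit hours 8 + 12 + 6 + 3 = 29 ≤ 30, interest score 9 + 14 + 10 + 12 = 45.
Best is Vision, Robotics, HCI, and Algorithms with total interest score 45.

45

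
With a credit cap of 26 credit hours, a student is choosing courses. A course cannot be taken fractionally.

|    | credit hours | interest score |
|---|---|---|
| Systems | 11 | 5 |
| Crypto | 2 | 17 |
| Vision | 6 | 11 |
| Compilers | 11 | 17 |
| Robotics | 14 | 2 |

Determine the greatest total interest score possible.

45

This is an integer program with binary decision variables.
Allowing fractional choices, the relaxed optimum would be about 48.2, but courses are indivisible.
Crypto + Vision + Compilers: credit hours 2 + 6 + 11 = 19 ≤ 26, interest score 17 + 11 + 17 = 45.
Systems + Crypto + Compilers: credit hours 11 + 2 + 11 = 24 ≤ 26, interest score 5 + 17 + 17 = 39.
Best is Crypto, Vision, and Compilers with total interest score 45.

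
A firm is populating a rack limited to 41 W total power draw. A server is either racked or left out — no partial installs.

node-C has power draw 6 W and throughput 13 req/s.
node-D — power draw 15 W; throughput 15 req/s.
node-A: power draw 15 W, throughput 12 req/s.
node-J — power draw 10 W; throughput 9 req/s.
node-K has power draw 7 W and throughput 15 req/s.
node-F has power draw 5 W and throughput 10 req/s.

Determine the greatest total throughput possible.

Allowing fractional choices, the relaxed optimum would be about 60.2, but servers are indivisible.
node-C + node-A + node-K + node-F: power draw 6 + 15 + 7 + 5 = 33 ≤ 41, throughput 13 + 12 + 15 + 10 = 50.
node-C + node-D + node-J + node-K: power draw 6 + 15 + 10 + 7 = 38 ≤ 41, throughput 13 + 15 + 9 + 15 = 52.
node-C + node-D + node-K + node-F: power draw 6 + 15 + 7 + 5 = 33 ≤ 41, throughput 13 + 15 + 15 + 10 = 53.
Best is node-C, node-D, node-K, and node-F with total throughput 53.

53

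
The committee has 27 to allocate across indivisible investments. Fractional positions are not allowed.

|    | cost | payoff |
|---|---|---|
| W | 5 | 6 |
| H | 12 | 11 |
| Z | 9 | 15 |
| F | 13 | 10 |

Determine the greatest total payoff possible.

32

Take W, H, and Z: cost 5 + 12 + 9 = 26 ≤ 27, payoff 6 + 11 + 15 = 32.
No other feasible combination does better.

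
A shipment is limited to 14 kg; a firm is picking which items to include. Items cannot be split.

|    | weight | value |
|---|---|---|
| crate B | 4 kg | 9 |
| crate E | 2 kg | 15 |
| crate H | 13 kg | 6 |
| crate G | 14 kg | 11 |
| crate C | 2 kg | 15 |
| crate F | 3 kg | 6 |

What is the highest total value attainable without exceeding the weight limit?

Allowing fractional choices, the relaxed optimum would be about 47.4, but items are indivisible.
crate B + crate E + crate C: weight 4 + 2 + 2 = 8 ≤ 14, value 9 + 15 + 15 = 39.
crate B + crate E + crate C + crate F: weight 4 + 2 + 2 + 3 = 11 ≤ 14, value 9 + 15 + 15 + 6 = 45.
crate E + crate C + crate F: weight 2 + 2 + 3 = 7 ≤ 14, value 15 + 15 + 6 = 36.
Best is crate B, crate E, crate C, and crate F with total value 45.

45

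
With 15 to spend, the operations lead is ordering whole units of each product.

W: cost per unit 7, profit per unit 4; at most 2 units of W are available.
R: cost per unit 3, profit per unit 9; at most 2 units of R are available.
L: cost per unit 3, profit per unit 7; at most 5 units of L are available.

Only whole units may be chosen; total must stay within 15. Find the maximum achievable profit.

This is a bounded integer knapsack.
1×R and 4×L: cost 15 ≤ 15, profit 1·9 + 4·7 = 37.
2×R and 3×L: cost 15 ≤ 15, profit 2·9 + 3·7 = 39.
Best is 39.

39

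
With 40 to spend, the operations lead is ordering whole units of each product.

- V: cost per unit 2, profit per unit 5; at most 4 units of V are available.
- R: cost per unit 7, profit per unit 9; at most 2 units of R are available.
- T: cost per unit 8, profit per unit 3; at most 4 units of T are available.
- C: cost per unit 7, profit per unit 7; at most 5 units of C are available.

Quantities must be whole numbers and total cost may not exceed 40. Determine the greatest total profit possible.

52

Take 4×V, 2×R, and 2×C: cost 36 ≤ 40, profit 4·5 + 2·9 + 2·7 = 52.
V has the best ratio (5/2) and is taken to its limit of 4; remaining capacity is filled optimally with the others.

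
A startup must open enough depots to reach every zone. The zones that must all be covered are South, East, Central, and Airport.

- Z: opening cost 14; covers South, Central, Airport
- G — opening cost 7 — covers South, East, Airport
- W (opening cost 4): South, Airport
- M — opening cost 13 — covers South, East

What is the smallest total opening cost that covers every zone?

The greedy cost-per-new-zone heuristic would pick W, G, and Z for 25, but a cheaper cover exists.
Choose Z and G: together they cover South, East, Central, Airport — every zone.
Total opening cost: 14 + 7 = 21.
No cover costs less than 21.

21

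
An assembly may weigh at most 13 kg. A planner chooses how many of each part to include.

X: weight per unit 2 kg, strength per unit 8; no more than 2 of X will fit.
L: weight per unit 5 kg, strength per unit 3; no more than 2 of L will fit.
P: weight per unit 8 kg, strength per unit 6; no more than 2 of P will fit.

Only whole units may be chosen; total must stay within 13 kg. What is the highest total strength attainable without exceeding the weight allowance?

X has the best ratio (8/2); taking only X gives at most 2×8 = 16 (stopped by the supply cap of 2).
Mixing does better — 2×X and 1×P: weight 12 ≤ 13, strength 2·8 + 1·6 = 22.

22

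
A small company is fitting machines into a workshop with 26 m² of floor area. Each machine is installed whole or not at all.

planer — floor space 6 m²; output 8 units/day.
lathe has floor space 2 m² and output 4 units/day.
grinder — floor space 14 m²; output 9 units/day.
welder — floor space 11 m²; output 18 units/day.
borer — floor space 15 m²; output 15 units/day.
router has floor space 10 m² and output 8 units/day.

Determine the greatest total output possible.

33

Treat it as a binary knapsack problem.
lathe + welder + router: floor space 2 + 11 + 10 = 23 ≤ 26, output 4 + 18 + 8 = 30.
welder + borer: floor space 11 + 15 = 26 ≤ 26, output 18 + 15 = 33.
planer + lathe + welder: floor space 6 + 2 + 11 = 19 ≤ 26, output 8 + 4 + 18 = 30.
Best is welder and borer with total output 33.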